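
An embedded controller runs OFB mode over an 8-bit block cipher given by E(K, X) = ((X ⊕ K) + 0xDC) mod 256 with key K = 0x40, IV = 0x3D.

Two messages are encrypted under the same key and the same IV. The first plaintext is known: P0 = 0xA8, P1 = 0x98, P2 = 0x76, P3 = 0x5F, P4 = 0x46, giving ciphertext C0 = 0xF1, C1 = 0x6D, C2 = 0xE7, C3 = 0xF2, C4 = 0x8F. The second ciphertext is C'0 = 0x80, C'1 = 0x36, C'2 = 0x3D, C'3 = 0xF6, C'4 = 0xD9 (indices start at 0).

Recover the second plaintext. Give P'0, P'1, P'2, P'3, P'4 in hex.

P'0 = 0xD9, P'1 = 0xC3, P'2 = 0xAC, P'3 = 0x5B, P'4 = 0x10

In OFB with a reused IV, both messages share the same keystream S_i, so C_i ⊕ C'_i = P_i ⊕ P'_i and thus P'_i = P_i ⊕ C_i ⊕ C'_i.
P'0: 0xA8 ⊕ 0xF1 ⊕ 0x80 = 0xD9.
P'1: 0x98 ⊕ 0x6D ⊕ 0x36 = 0xC3.
P'2: 0x76 ⊕ 0xE7 ⊕ 0x3D = 0xAC.
P'3: 0x5F ⊕ 0xF2 ⊕ 0xF6 = 0x5B.
P'4: 0x46 ⊕ 0x8F ⊕ 0xD9 = 0x10.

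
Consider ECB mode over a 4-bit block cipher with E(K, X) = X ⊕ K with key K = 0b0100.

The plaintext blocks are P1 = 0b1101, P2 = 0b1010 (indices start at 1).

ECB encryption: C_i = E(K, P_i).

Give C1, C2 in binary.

C1: E(K, 0b1101) = 0b1001.
C2: E(K, 0b1010) = 0b1110.

C1 = 0b1001, C2 = 0b1110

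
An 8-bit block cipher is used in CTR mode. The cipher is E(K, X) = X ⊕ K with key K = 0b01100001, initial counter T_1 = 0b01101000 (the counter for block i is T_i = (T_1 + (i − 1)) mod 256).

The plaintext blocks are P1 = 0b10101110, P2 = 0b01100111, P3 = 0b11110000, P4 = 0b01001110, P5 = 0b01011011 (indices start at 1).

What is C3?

C3 = 0b11111011

CTR encryption: S_i = E(K, T_i) where T_i is the counter for block i; C_i = P_i ⊕ S_i.
C1: T = 0b01101000, S = E(K, T) = 0b00001001; 0b10101110 ⊕ 0b00001001 = 0b10100111.
C2: T = 0b01101001, S = E(K, T) = 0b00001000; 0b01100111 ⊕ 0b00001000 = 0b01101111.
C3: T = 0b01101010, S = E(K, T) = 0b00001011; 0b11110000 ⊕ 0b00001011 = 0b11111011.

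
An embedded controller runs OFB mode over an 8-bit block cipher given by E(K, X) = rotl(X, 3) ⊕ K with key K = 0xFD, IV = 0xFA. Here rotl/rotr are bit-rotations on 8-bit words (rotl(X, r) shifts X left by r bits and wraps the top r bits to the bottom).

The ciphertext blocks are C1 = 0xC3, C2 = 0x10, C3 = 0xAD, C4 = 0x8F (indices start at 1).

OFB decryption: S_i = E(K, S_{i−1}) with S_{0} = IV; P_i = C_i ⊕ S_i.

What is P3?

P1: S = E(K, 0xFA) = 0x2A; 0xC3 ⊕ 0x2A = 0xE9.
P2: S = E(K, 0x2A) = 0xAC; 0x10 ⊕ 0xAC = 0xBC.
P3: S = E(K, 0xAC) = 0x98; 0xAD ⊕ 0x98 = 0x35.

P3 = 0x35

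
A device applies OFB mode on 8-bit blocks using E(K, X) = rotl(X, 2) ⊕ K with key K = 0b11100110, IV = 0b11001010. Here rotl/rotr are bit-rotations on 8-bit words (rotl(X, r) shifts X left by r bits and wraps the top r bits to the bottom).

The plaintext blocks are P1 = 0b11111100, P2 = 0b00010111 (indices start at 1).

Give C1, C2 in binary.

C1 = 0b00110001, C2 = 0b11000110

OFB encryption: S_i = E(K, S_{i−1}) with S_{0} = IV; C_i = P_i ⊕ S_i.
C1: S = E(K, 0b11001010) = 0b11001101; 0b11111100 ⊕ 0b11001101 = 0b00110001.
C2: S = E(K, 0b11001101) = 0b11010001; 0b00010111 ⊕ 0b11010001 = 0b11000110.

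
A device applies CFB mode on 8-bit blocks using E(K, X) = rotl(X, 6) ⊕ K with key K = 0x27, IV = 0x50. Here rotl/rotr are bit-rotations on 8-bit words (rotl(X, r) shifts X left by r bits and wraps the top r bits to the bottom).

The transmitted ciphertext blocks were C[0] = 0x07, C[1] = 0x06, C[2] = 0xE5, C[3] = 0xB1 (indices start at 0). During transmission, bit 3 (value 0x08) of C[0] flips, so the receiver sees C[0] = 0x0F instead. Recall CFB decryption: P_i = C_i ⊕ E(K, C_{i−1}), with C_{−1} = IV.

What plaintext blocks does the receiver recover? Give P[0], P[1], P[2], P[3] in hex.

P[0] = 0x3C, P[1] = 0xE2, P[2] = 0x43, P[3] = 0xEF

Only C[0] changed, to 0x0F. In CFB, a change in C_i flips the same bit in P_i and garbles P_{i+1}. Decrypting the received ciphertext:
P[0]: E(K, 0x50) = 0x33; 0x0F ⊕ 0x33 = 0x3C.
P[1]: E(K, 0x0F) = 0xE4; 0x06 ⊕ 0xE4 = 0xE2.
P[2]: E(K, 0x06) = 0xA6; 0xE5 ⊕ 0xA6 = 0x43.
P[3]: E(K, 0xE5) = 0x5E; 0xB1 ⊕ 0x5E = 0xEF.
Blocks that differ from the original plaintext: P[0], P[1].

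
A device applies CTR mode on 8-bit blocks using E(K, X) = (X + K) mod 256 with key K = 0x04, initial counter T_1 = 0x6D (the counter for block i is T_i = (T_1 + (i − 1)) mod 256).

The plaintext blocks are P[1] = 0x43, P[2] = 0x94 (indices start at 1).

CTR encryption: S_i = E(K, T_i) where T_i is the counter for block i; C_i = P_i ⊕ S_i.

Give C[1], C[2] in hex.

C[1]: T = 0x6D, S = E(K, T) = 0x71; 0x43 ⊕ 0x71 = 0x32.
C[2]: T = 0x6E, S = E(K, T) = 0x72; 0x94 ⊕ 0x72 = 0xE6.

C[1] = 0x32, C[2] = 0xE6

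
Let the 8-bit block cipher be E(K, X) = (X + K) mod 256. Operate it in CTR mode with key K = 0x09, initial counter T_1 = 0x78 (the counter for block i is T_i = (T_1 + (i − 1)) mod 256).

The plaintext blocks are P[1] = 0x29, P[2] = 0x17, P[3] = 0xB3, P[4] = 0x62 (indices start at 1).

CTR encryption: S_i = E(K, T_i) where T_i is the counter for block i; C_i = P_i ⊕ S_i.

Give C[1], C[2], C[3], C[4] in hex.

C[1] = 0xA8, C[2] = 0x95, C[3] = 0x30, C[4] = 0xE6

C[1]: T = 0x78, S = E(K, T) = 0x81; 0x29 ⊕ 0x81 = 0xA8.
C[2]: T = 0x79, S = E(K, T) = 0x82; 0x17 ⊕ 0x82 = 0x95.
C[3]: T = 0x7A, S = E(K, T) = 0x83; 0xB3 ⊕ 0x83 = 0x30.
C[4]: T = 0x7B, S = E(K, T) = 0x84; 0x62 ⊕ 0x84 = 0xE6.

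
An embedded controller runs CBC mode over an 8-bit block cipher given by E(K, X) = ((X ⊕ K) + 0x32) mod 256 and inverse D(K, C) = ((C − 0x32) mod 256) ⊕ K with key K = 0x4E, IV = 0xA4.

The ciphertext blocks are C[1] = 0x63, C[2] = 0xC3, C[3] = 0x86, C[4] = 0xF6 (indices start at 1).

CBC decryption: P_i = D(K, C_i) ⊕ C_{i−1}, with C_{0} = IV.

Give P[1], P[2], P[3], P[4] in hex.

P[1] = 0xDB, P[2] = 0xBC, P[3] = 0xD9, P[4] = 0x0C

P[1]: D(K, 0x63) = 0x7F; 0x7F ⊕ 0xA4 = 0xDB.
P[2]: D(K, 0xC3) = 0xDF; 0xDF ⊕ 0x63 = 0xBC.
P[3]: D(K, 0x86) = 0x1A; 0x1A ⊕ 0xC3 = 0xD9.
P[4]: D(K, 0xF6) = 0x8A; 0x8A ⊕ 0x86 = 0x0C.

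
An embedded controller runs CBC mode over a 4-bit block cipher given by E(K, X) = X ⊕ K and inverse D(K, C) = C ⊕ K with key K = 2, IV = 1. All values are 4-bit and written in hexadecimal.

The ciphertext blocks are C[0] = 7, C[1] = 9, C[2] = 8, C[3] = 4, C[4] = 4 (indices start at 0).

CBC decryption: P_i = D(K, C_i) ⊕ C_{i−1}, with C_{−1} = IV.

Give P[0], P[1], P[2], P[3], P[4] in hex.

P[0] = 4, P[1] = C, P[2] = 3, P[3] = E, P[4] = 2

P[0]: D(K, 7) = 5; 5 ⊕ 1 = 4.
P[1]: D(K, 9) = B; B ⊕ 7 = C.
P[2]: D(K, 8) = A; A ⊕ 9 = 3.
P[3]: D(K, 4) = 6; 6 ⊕ 8 = E.
P[4]: D(K, 4) = 6; 6 ⊕ 4 = 2.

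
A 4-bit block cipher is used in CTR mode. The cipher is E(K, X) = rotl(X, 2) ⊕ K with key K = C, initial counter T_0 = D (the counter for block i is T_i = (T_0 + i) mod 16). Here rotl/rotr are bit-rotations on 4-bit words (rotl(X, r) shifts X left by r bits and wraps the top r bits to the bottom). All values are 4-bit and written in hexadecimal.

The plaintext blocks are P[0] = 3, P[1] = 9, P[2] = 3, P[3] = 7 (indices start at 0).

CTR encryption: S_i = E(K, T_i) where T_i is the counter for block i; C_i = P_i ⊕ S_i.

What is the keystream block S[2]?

C[0]: T = D, S = E(K, T) = B; 3 ⊕ B = 8.
C[1]: T = E, S = E(K, T) = 7; 9 ⊕ 7 = E.
C[2]: T = F, S = E(K, T) = 3; 3 ⊕ 3 = 0.
So S[2] = 3.

3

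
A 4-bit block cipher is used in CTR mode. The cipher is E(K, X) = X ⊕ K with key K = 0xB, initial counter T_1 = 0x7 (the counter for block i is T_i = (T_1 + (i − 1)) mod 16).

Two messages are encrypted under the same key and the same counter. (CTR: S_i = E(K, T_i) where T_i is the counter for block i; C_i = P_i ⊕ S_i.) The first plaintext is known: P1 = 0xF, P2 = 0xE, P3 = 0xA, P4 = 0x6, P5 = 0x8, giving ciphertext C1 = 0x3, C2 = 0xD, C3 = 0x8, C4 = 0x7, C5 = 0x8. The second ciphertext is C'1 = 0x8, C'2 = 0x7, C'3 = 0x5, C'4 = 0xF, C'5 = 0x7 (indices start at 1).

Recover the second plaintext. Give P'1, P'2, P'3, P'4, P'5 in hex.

P'1 = 0x4, P'2 = 0x4, P'3 = 0x7, P'4 = 0xE, P'5 = 0x7

In CTR with a reused counter, both messages share the same keystream S_i, so C_i ⊕ C'_i = P_i ⊕ P'_i and thus P'_i = P_i ⊕ C_i ⊕ C'_i.
P'1: 0xF ⊕ 0x3 ⊕ 0x8 = 0x4.
P'2: 0xE ⊕ 0xD ⊕ 0x7 = 0x4.
P'3: 0xA ⊕ 0x8 ⊕ 0x5 = 0x7.
P'4: 0x6 ⊕ 0x7 ⊕ 0xF = 0xE.
P'5: 0x8 ⊕ 0x8 ⊕ 0x7 = 0x7.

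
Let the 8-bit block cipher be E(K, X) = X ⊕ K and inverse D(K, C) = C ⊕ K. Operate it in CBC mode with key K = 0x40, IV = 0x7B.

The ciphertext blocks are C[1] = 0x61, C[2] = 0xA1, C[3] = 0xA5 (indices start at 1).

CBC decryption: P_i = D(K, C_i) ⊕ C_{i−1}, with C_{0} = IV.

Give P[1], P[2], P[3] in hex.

P[1] = 0x5A, P[2] = 0x80, P[3] = 0x44

P[1]: D(K, 0x61) = 0x21; 0x21 ⊕ 0x7B = 0x5A.
P[2]: D(K, 0xA1) = 0xE1; 0xE1 ⊕ 0x61 = 0x80.
P[3]: D(K, 0xA5) = 0xE5; 0xE5 ⊕ 0xA1 = 0x44.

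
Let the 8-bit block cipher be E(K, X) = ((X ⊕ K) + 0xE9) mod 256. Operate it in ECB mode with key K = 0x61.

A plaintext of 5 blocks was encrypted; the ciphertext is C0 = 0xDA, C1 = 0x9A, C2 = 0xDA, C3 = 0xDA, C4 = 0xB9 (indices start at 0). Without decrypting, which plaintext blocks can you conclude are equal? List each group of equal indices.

ECB encrypts each block independently with the same key, so equal ciphertext blocks imply equal plaintext blocks.
C0 = C2 = C3 = 0xDA, so P0 = P2 = P3.

P0 = P2 = P3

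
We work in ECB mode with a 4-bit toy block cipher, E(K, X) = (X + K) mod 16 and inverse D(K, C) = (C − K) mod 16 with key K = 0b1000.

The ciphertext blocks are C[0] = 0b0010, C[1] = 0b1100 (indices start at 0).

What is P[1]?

ECB decryption: P_i = D(K, C_i).
P[1]: D(K, 0b1100) = 0b0100.

P[1] = 0b0100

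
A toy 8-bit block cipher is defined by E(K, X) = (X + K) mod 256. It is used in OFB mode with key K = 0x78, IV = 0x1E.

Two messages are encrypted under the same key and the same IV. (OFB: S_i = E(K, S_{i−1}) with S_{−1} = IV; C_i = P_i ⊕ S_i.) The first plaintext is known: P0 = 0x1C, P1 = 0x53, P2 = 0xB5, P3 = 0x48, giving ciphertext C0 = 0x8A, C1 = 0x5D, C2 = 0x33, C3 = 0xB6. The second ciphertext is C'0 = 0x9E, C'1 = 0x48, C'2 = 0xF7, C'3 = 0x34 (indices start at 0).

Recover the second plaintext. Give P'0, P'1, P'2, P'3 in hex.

P'0 = 0x08, P'1 = 0x46, P'2 = 0x71, P'3 = 0xCA

In OFB with a reused IV, both messages share the same keystream S_i, so C_i ⊕ C'_i = P_i ⊕ P'_i and thus P'_i = P_i ⊕ C_i ⊕ C'_i.
P'0: 0x1C ⊕ 0x8A ⊕ 0x9E = 0x08.
P'1: 0x53 ⊕ 0x5D ⊕ 0x48 = 0x46.
P'2: 0xB5 ⊕ 0x33 ⊕ 0xF7 = 0x71.
P'3: 0x48 ⊕ 0xB6 ⊕ 0x34 = 0xCA.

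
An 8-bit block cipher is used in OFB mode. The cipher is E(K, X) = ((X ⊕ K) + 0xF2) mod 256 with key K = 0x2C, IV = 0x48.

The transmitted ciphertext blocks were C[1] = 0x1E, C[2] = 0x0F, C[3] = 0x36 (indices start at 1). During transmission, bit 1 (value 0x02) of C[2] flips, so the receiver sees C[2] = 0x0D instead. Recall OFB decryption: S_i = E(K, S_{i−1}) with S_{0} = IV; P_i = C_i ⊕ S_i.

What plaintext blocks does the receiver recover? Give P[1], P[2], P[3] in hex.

P[1] = 0x48, P[2] = 0x61, P[3] = 0x04

Only C[2] changed, to 0x0D. In OFB, a change in C_i flips the same bit in P_i only; the keystream is unaffected. Decrypting the received ciphertext:
P[1]: S = E(K, 0x48) = 0x56; 0x1E ⊕ 0x56 = 0x48.
P[2]: S = E(K, 0x56) = 0x6C; 0x0D ⊕ 0x6C = 0x61.
P[3]: S = E(K, 0x6C) = 0x32; 0x36 ⊕ 0x32 = 0x04.
Blocks that differ from the original plaintext: P[2].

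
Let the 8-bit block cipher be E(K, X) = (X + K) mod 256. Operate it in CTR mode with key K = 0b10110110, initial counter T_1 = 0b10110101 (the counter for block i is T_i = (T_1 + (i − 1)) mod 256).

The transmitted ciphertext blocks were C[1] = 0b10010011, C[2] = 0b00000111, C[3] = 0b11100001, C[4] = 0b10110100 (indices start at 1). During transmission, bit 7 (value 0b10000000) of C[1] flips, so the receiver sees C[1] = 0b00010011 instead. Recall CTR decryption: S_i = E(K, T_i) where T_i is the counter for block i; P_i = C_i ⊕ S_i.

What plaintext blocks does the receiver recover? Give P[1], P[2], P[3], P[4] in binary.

P[1] = 0b01111000, P[2] = 0b01101011, P[3] = 0b10001100, P[4] = 0b11011010

Only C[1] changed, to 0b00010011. In CTR, a change in C_i flips the same bit in P_i only; the keystream is unaffected. Decrypting the received ciphertext:
P[1]: T = 0b10110101, S = E(K, T) = 0b01101011; 0b00010011 ⊕ 0b01101011 = 0b01111000.
P[2]: T = 0b10110110, S = E(K, T) = 0b01101100; 0b00000111 ⊕ 0b01101100 = 0b01101011.
P[3]: T = 0b10110111, S = E(K, T) = 0b01101101; 0b11100001 ⊕ 0b01101101 = 0b10001100.
P[4]: T = 0b10111000, S = E(K, T) = 0b01101110; 0b10110100 ⊕ 0b01101110 = 0b11011010.
Blocks that differ from the original plaintext: P[1].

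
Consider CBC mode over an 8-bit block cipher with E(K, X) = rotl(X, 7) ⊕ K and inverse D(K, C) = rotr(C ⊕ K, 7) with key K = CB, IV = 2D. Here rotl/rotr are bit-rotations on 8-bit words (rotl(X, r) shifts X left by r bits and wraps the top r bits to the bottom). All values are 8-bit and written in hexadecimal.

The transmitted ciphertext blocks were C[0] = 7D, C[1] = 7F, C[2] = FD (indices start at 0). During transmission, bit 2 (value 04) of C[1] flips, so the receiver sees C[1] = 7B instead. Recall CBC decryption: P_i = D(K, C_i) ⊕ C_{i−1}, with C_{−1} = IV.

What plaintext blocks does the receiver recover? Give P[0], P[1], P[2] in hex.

Only C[1] changed, to 7B. In CBC, a change in C_i garbles P_i and flips the same bit in P_{i+1}. Decrypting the received ciphertext:
P[0]: D(K, 7D) = 6D; 6D ⊕ 2D = 40.
P[1]: D(K, 7B) = 61; 61 ⊕ 7D = 1C.
P[2]: D(K, FD) = 6C; 6C ⊕ 7B = 17.
Blocks that differ from the original plaintext: P[1], P[2].

P[0] = 40, P[1] = 1C, P[2] = 17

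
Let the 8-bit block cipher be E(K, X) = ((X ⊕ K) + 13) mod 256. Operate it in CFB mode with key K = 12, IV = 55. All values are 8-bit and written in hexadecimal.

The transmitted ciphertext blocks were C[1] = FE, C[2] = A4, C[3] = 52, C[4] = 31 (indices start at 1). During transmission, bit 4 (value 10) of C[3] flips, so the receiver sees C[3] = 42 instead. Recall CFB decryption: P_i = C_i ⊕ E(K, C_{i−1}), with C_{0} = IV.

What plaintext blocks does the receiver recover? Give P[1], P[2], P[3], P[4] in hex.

P[1] = A4, P[2] = 5B, P[3] = 8B, P[4] = 52

Only C[3] changed, to 42. In CFB, a change in C_i flips the same bit in P_i and garbles P_{i+1}. Decrypting the received ciphertext:
P[1]: E(K, 55) = 5A; FE ⊕ 5A = A4.
P[2]: E(K, FE) = FF; A4 ⊕ FF = 5B.
P[3]: E(K, A4) = C9; 42 ⊕ C9 = 8B.
P[4]: E(K, 42) = 63; 31 ⊕ 63 = 52.
Blocks that differ from the original plaintext: P[3], P[4].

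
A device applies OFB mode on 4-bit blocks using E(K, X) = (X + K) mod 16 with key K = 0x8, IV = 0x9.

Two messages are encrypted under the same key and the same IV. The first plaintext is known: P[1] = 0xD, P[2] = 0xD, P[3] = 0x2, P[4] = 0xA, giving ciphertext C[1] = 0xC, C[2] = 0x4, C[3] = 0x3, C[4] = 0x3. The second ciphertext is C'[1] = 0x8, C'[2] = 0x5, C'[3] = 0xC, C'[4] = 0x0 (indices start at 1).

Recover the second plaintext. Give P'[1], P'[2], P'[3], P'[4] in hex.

P'[1] = 0x9, P'[2] = 0xC, P'[3] = 0xD, P'[4] = 0x9

In OFB with a reused IV, both messages share the same keystream S_i, so C_i ⊕ C'_i = P_i ⊕ P'_i and thus P'_i = P_i ⊕ C_i ⊕ C'_i.
P'[1]: 0xD ⊕ 0xC ⊕ 0x8 = 0x9.
P'[2]: 0xD ⊕ 0x4 ⊕ 0x5 = 0xC.
P'[3]: 0x2 ⊕ 0x3 ⊕ 0xC = 0xD.
P'[4]: 0xA ⊕ 0x3 ⊕ 0x0 = 0x9.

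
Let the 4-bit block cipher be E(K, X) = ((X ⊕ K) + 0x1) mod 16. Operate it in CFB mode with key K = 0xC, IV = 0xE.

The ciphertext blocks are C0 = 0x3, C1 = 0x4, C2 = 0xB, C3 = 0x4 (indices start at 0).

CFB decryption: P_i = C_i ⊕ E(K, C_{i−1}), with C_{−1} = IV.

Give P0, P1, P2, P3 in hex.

P0 = 0x0, P1 = 0x4, P2 = 0x2, P3 = 0xC

P0: E(K, 0xE) = 0x3; 0x3 ⊕ 0x3 = 0x0.
P1: E(K, 0x3) = 0x0; 0x4 ⊕ 0x0 = 0x4.
P2: E(K, 0x4) = 0x9; 0xB ⊕ 0x9 = 0x2.
P3: E(K, 0xB) = 0x8; 0x4 ⊕ 0x8 = 0xC.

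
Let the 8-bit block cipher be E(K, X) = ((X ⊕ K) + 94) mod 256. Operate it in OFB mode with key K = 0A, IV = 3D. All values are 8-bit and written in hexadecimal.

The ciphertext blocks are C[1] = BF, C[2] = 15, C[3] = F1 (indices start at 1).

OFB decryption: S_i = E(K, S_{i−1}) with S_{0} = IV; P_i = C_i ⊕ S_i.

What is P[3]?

P[3] = 02

P[1]: S = E(K, 3D) = CB; BF ⊕ CB = 74.
P[2]: S = E(K, CB) = 55; 15 ⊕ 55 = 40.
P[3]: S = E(K, 55) = F3; F1 ⊕ F3 = 02.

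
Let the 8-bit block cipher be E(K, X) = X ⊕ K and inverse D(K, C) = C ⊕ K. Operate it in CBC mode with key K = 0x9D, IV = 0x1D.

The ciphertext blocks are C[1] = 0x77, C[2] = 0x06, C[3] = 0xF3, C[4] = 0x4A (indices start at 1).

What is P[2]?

P[2] = 0xEC

CBC decryption: P_i = D(K, C_i) ⊕ C_{i−1}, with C_{0} = IV.
P[2]: D(K, 0x06) = 0x9B; 0x9B ⊕ 0x77 = 0xEC.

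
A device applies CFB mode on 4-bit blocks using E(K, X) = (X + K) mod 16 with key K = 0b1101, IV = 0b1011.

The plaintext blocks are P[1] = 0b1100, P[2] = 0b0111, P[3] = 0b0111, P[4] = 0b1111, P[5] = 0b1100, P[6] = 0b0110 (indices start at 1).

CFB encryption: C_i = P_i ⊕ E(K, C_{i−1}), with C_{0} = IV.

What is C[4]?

C[4] = 0b1110

C[1]: E(K, 0b1011) = 0b1000; 0b1100 ⊕ 0b1000 = 0b0100.
C[2]: E(K, 0b0100) = 0b0001; 0b0111 ⊕ 0b0001 = 0b0110.
C[3]: E(K, 0b0110) = 0b0011; 0b0111 ⊕ 0b0011 = 0b0100.
C[4]: E(K, 0b0100) = 0b0001; 0b1111 ⊕ 0b0001 = 0b1110.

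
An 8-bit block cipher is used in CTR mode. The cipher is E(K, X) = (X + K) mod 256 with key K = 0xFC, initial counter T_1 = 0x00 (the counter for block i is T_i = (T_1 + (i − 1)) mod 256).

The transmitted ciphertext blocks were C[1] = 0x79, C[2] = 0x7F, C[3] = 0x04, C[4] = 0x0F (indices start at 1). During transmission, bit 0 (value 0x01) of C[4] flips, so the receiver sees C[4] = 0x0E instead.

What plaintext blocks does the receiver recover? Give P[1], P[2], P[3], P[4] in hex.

P[1] = 0x85, P[2] = 0x82, P[3] = 0xFA, P[4] = 0xF1

CTR decryption: S_i = E(K, T_i) where T_i is the counter for block i; P_i = C_i ⊕ S_i.
Only C[4] changed, to 0x0E. In CTR, a change in C_i flips the same bit in P_i only; the keystream is unaffected. Decrypting the received ciphertext:
P[1]: T = 0x00, S = E(K, T) = 0xFC; 0x79 ⊕ 0xFC = 0x85.
P[2]: T = 0x01, S = E(K, T) = 0xFD; 0x7F ⊕ 0xFD = 0x82.
P[3]: T = 0x02, S = E(K, T) = 0xFE; 0x04 ⊕ 0xFE = 0xFA.
P[4]: T = 0x03, S = E(K, T) = 0xFF; 0x0E ⊕ 0xFF = 0xF1.
Blocks that differ from the original plaintext: P[4].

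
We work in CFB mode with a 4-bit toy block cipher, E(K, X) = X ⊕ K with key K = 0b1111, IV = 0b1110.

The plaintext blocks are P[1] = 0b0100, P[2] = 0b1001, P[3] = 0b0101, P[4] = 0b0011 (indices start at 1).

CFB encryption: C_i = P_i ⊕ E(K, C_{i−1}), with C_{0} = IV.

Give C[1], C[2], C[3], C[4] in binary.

C[1] = 0b0101, C[2] = 0b0011, C[3] = 0b1001, C[4] = 0b0101

C[1]: E(K, 0b1110) = 0b0001; 0b0100 ⊕ 0b0001 = 0b0101.
C[2]: E(K, 0b0101) = 0b1010; 0b1001 ⊕ 0b1010 = 0b0011.
C[3]: E(K, 0b0011) = 0b1100; 0b0101 ⊕ 0b1100 = 0b1001.
C[4]: E(K, 0b1001) = 0b0110; 0b0011 ⊕ 0b0110 = 0b0101.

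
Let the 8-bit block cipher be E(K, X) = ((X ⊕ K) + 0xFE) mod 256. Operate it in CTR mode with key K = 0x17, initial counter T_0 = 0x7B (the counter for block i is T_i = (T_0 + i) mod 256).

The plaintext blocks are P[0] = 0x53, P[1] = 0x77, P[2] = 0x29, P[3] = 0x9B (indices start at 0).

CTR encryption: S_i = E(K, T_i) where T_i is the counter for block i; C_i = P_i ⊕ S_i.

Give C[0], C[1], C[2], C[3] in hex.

C[0]: T = 0x7B, S = E(K, T) = 0x6A; 0x53 ⊕ 0x6A = 0x39.
C[1]: T = 0x7C, S = E(K, T) = 0x69; 0x77 ⊕ 0x69 = 0x1E.
C[2]: T = 0x7D, S = E(K, T) = 0x68; 0x29 ⊕ 0x68 = 0x41.
C[3]: T = 0x7E, S = E(K, T) = 0x67; 0x9B ⊕ 0x67 = 0xFC.

C[0] = 0x39, C[1] = 0x1E, C[2] = 0x41, C[3] = 0xFC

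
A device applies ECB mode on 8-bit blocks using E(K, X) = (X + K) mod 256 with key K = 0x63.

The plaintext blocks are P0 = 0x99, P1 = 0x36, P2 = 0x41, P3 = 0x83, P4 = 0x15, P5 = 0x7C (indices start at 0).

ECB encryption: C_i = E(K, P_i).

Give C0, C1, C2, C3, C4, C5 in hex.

C0: E(K, 0x99) = 0xFC.
C1: E(K, 0x36) = 0x99.
C2: E(K, 0x41) = 0xA4.
C3: E(K, 0x83) = 0xE6.
C4: E(K, 0x15) = 0x78.
C5: E(K, 0x7C) = 0xDF.

C0 = 0xFC, C1 = 0x99, C2 = 0xA4, C3 = 0xE6, C4 = 0x78, C5 = 0xDF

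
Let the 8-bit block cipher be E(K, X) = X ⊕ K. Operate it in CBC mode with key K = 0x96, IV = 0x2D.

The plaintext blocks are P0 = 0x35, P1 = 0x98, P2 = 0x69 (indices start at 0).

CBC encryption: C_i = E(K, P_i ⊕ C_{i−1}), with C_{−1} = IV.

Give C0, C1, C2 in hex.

C0: P0 ⊕ 0x2D = 0x18; E(K, 0x18) = 0x8E.
C1: P1 ⊕ 0x8E = 0x16; E(K, 0x16) = 0x80.
C2: P2 ⊕ 0x80 = 0xE9; E(K, 0xE9) = 0x7F.

C0 = 0x8E, C1 = 0x80, C2 = 0x7F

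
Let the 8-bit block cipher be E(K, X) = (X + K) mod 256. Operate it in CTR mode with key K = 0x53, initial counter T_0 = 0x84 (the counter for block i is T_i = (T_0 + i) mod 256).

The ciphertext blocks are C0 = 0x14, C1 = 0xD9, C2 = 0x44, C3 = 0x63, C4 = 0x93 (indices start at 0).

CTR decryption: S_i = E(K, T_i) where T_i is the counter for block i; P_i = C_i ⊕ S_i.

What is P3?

P3 = 0xB9

P3: T = 0x87, S = E(K, T) = 0xDA; 0x63 ⊕ 0xDA = 0xB9.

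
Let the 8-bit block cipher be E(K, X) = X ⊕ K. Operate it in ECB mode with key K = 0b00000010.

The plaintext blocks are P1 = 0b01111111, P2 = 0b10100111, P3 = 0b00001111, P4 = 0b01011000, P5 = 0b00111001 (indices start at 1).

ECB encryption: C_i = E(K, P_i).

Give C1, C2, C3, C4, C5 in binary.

C1 = 0b01111101, C2 = 0b10100101, C3 = 0b00001101, C4 = 0b01011010, C5 = 0b00111011

C1: E(K, 0b01111111) = 0b01111101.
C2: E(K, 0b10100111) = 0b10100101.
C3: E(K, 0b00001111) = 0b00001101.
C4: E(K, 0b01011000) = 0b01011010.
C5: E(K, 0b00111001) = 0b00111011.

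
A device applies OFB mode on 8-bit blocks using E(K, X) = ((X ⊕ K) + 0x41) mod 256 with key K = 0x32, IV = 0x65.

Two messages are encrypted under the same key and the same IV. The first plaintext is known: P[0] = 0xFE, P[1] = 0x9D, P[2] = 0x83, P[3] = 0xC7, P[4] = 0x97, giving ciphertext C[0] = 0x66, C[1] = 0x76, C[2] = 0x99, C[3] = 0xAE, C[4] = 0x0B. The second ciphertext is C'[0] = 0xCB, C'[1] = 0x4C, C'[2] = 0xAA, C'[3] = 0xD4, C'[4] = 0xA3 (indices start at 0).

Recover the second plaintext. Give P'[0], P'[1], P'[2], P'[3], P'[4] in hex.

In OFB with a reused IV, both messages share the same keystream S_i, so C_i ⊕ C'_i = P_i ⊕ P'_i and thus P'_i = P_i ⊕ C_i ⊕ C'_i.
P'[0]: 0xFE ⊕ 0x66 ⊕ 0xCB = 0x53.
P'[1]: 0x9D ⊕ 0x76 ⊕ 0x4C = 0xA7.
P'[2]: 0x83 ⊕ 0x99 ⊕ 0xAA = 0xB0.
P'[3]: 0xC7 ⊕ 0xAE ⊕ 0xD4 = 0xBD.
P'[4]: 0x97 ⊕ 0x0B ⊕ 0xA3 = 0x3F.

P'[0] = 0x53, P'[1] = 0xA7, P'[2] = 0xB0, P'[3] = 0xBD, P'[4] = 0x3F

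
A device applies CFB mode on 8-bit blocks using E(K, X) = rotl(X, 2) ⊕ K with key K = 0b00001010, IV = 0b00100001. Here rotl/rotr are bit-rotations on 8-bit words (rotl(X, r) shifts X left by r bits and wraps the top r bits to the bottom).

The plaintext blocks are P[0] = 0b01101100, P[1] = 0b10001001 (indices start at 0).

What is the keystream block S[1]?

CFB encryption: C_i = P_i ⊕ E(K, C_{i−1}), with C_{−1} = IV.
C[0]: E(K, 0b00100001) = 0b10001110; 0b01101100 ⊕ 0b10001110 = 0b11100010.
C[1]: E(K, 0b11100010) = 0b10000001; 0b10001001 ⊕ 0b10000001 = 0b00001000.
So S[1] = 0b10000001.

0b10000001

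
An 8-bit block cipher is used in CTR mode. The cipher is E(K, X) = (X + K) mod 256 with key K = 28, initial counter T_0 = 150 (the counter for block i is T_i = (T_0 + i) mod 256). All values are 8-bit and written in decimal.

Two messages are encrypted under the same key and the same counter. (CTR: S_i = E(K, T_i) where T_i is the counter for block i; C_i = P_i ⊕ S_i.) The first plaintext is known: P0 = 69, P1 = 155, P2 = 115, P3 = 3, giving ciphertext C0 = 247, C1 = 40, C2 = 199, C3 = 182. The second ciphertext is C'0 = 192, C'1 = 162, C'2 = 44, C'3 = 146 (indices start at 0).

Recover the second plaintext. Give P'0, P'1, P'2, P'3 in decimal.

P'0 = 114, P'1 = 17, P'2 = 152, P'3 = 39

In CTR with a reused counter, both messages share the same keystream S_i, so C_i ⊕ C'_i = P_i ⊕ P'_i and thus P'_i = P_i ⊕ C_i ⊕ C'_i.
P'0: 69 ⊕ 247 ⊕ 192 = 114.
P'1: 155 ⊕ 40 ⊕ 162 = 17.
P'2: 115 ⊕ 199 ⊕ 44 = 152.
P'3: 3 ⊕ 182 ⊕ 146 = 39.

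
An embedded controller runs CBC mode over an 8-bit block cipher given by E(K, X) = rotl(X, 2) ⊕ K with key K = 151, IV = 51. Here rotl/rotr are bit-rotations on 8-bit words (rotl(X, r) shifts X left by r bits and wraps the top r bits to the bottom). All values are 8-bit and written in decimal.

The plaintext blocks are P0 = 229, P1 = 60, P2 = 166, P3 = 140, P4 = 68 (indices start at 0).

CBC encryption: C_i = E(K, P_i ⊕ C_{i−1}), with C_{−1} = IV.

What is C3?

C0: P0 ⊕ 51 = 214; E(K, 214) = 204.
C1: P1 ⊕ 204 = 240; E(K, 240) = 84.
C2: P2 ⊕ 84 = 242; E(K, 242) = 92.
C3: P3 ⊕ 92 = 208; E(K, 208) = 212.

C3 = 212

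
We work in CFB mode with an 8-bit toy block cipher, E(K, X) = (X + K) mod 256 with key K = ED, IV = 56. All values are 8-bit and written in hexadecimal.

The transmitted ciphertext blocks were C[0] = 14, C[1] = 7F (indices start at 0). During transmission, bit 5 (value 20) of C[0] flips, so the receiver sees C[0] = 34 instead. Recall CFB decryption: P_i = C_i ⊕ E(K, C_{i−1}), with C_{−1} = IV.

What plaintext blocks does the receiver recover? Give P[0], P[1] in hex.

P[0] = 77, P[1] = 5E

Only C[0] changed, to 34. In CFB, a change in C_i flips the same bit in P_i and garbles P_{i+1}. Decrypting the received ciphertext:
P[0]: E(K, 56) = 43; 34 ⊕ 43 = 77.
P[1]: E(K, 34) = 21; 7F ⊕ 21 = 5E.
Blocks that differ from the original plaintext: P[0], P[1].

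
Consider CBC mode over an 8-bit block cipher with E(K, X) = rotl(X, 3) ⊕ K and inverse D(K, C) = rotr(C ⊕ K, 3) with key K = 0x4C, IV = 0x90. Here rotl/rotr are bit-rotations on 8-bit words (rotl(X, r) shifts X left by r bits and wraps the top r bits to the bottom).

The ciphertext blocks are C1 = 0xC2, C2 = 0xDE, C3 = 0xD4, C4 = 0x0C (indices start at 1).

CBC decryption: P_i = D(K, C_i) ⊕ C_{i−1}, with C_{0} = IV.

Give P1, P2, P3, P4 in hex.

P1 = 0x41, P2 = 0x90, P3 = 0xCD, P4 = 0xDC

P1: D(K, 0xC2) = 0xD1; 0xD1 ⊕ 0x90 = 0x41.
P2: D(K, 0xDE) = 0x52; 0x52 ⊕ 0xC2 = 0x90.
P3: D(K, 0xD4) = 0x13; 0x13 ⊕ 0xDE = 0xCD.
P4: D(K, 0x0C) = 0x08; 0x08 ⊕ 0xD4 = 0xDC.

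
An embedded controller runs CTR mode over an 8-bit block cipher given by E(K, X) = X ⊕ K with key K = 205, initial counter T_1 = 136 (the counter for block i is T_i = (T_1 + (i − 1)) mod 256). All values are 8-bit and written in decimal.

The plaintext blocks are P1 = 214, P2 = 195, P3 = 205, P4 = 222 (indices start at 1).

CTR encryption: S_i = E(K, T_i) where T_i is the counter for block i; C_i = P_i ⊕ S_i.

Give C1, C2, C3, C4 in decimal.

C1 = 147, C2 = 135, C3 = 138, C4 = 152

C1: T = 136, S = E(K, T) = 69; 214 ⊕ 69 = 147.
C2: T = 137, S = E(K, T) = 68; 195 ⊕ 68 = 135.
C3: T = 138, S = E(K, T) = 71; 205 ⊕ 71 = 138.
C4: T = 139, S = E(K, T) = 70; 222 ⊕ 70 = 152.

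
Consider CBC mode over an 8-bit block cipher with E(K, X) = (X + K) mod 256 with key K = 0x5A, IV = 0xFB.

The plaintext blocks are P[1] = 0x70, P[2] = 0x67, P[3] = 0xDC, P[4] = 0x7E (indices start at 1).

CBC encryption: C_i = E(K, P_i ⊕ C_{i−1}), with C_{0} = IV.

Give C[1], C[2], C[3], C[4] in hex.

C[1]: P[1] ⊕ 0xFB = 0x8B; E(K, 0x8B) = 0xE5.
C[2]: P[2] ⊕ 0xE5 = 0x82; E(K, 0x82) = 0xDC.
C[3]: P[3] ⊕ 0xDC = 0x00; E(K, 0x00) = 0x5A.
C[4]: P[4] ⊕ 0x5A = 0x24; E(K, 0x24) = 0x7E.

C[1] = 0xE5, C[2] = 0xDC, C[3] = 0x5A, C[4] = 0x7E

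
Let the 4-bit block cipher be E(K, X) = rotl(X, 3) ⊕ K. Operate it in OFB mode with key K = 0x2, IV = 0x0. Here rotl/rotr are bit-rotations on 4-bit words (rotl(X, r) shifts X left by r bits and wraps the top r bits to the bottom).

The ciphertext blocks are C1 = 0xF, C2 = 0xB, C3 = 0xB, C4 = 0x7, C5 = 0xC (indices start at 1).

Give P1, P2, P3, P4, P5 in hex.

OFB decryption: S_i = E(K, S_{i−1}) with S_{0} = IV; P_i = C_i ⊕ S_i.
P1: S = E(K, 0x0) = 0x2; 0xF ⊕ 0x2 = 0xD.
P2: S = E(K, 0x2) = 0x3; 0xB ⊕ 0x3 = 0x8.
P3: S = E(K, 0x3) = 0xB; 0xB ⊕ 0xB = 0x0.
P4: S = E(K, 0xB) = 0xF; 0x7 ⊕ 0xF = 0x8.
P5: S = E(K, 0xF) = 0xD; 0xC ⊕ 0xD = 0x1.

P1 = 0xD, P2 = 0x8, P3 = 0x0, P4 = 0x8, P5 = 0x1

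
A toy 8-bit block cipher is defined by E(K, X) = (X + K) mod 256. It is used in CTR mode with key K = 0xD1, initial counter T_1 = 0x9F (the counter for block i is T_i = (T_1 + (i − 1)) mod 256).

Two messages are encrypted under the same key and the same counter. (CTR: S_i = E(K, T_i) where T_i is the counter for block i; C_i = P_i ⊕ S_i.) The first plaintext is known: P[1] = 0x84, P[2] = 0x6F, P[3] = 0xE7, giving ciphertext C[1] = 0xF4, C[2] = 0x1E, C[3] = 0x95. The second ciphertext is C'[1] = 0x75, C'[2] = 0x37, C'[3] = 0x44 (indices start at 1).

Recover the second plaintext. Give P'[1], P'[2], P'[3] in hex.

In CTR with a reused counter, both messages share the same keystream S_i, so C_i ⊕ C'_i = P_i ⊕ P'_i and thus P'_i = P_i ⊕ C_i ⊕ C'_i.
P'[1]: 0x84 ⊕ 0xF4 ⊕ 0x75 = 0x05.
P'[2]: 0x6F ⊕ 0x1E ⊕ 0x37 = 0x46.
P'[3]: 0xE7 ⊕ 0x95 ⊕ 0x44 = 0x36.

P'[1] = 0x05, P'[2] = 0x46, P'[3] = 0x36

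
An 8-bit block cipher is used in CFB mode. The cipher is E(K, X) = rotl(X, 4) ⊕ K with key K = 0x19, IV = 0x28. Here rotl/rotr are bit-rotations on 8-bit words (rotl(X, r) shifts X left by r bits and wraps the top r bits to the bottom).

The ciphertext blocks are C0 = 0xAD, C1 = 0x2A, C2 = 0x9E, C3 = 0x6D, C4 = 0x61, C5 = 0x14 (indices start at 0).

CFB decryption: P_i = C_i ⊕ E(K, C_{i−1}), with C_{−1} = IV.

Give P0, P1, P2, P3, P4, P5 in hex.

P0 = 0x36, P1 = 0xE9, P2 = 0x25, P3 = 0x9D, P4 = 0xAE, P5 = 0x1B

P0: E(K, 0x28) = 0x9B; 0xAD ⊕ 0x9B = 0x36.
P1: E(K, 0xAD) = 0xC3; 0x2A ⊕ 0xC3 = 0xE9.
P2: E(K, 0x2A) = 0xBB; 0x9E ⊕ 0xBB = 0x25.
P3: E(K, 0x9E) = 0xF0; 0x6D ⊕ 0xF0 = 0x9D.
P4: E(K, 0x6D) = 0xCF; 0x61 ⊕ 0xCF = 0xAE.
P5: E(K, 0x61) = 0x0F; 0x14 ⊕ 0x0F = 0x1B.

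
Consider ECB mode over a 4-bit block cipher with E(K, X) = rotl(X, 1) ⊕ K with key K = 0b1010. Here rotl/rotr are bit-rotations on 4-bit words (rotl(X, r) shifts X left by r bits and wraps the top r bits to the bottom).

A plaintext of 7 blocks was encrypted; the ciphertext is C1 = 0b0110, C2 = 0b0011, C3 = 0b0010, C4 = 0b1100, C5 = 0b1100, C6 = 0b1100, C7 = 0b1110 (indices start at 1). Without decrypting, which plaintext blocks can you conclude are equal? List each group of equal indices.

P4 = P5 = P6

ECB encrypts each block independently with the same key, so equal ciphertext blocks imply equal plaintext blocks.
C4 = C5 = C6 = 0b1100, so P4 = P5 = P6.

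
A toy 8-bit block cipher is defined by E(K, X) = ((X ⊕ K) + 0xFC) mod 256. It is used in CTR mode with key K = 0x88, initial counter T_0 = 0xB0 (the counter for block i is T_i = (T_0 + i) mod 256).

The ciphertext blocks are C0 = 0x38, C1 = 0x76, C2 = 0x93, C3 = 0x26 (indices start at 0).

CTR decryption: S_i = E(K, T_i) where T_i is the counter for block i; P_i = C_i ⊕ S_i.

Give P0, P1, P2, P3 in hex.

P0 = 0x0C, P1 = 0x43, P2 = 0xA5, P3 = 0x11

P0: T = 0xB0, S = E(K, T) = 0x34; 0x38 ⊕ 0x34 = 0x0C.
P1: T = 0xB1, S = E(K, T) = 0x35; 0x76 ⊕ 0x35 = 0x43.
P2: T = 0xB2, S = E(K, T) = 0x36; 0x93 ⊕ 0x36 = 0xA5.
P3: T = 0xB3, S = E(K, T) = 0x37; 0x26 ⊕ 0x37 = 0x11.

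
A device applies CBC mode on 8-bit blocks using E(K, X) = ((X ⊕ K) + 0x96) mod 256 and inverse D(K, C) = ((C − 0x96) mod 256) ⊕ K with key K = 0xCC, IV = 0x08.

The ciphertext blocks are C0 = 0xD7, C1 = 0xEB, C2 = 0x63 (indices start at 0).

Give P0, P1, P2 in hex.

CBC decryption: P_i = D(K, C_i) ⊕ C_{i−1}, with C_{−1} = IV.
P0: D(K, 0xD7) = 0x8D; 0x8D ⊕ 0x08 = 0x85.
P1: D(K, 0xEB) = 0x99; 0x99 ⊕ 0xD7 = 0x4E.
P2: D(K, 0x63) = 0x01; 0x01 ⊕ 0xEB = 0xEA.

P0 = 0x85, P1 = 0x4E, P2 = 0xEA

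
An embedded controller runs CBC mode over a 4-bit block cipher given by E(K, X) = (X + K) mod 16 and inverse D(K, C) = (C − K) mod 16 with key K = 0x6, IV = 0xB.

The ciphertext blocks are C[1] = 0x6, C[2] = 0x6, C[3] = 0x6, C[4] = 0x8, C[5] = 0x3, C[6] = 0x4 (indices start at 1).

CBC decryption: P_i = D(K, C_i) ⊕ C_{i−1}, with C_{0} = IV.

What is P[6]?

P[6]: D(K, 0x4) = 0xE; 0xE ⊕ 0x3 = 0xD.

P[6] = 0xD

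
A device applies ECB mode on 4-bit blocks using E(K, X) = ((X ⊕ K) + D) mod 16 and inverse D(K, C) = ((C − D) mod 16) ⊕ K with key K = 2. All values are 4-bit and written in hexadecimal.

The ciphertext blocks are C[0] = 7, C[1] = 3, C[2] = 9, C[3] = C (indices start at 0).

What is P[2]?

P[2] = E

ECB decryption: P_i = D(K, C_i).
P[2]: D(K, 9) = E.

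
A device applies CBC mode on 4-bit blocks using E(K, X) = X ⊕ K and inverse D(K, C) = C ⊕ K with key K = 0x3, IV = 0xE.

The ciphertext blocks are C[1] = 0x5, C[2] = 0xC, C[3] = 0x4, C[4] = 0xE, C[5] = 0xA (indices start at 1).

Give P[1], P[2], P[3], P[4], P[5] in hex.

CBC decryption: P_i = D(K, C_i) ⊕ C_{i−1}, with C_{0} = IV.
P[1]: D(K, 0x5) = 0x6; 0x6 ⊕ 0xE = 0x8.
P[2]: D(K, 0xC) = 0xF; 0xF ⊕ 0x5 = 0xA.
P[3]: D(K, 0x4) = 0x7; 0x7 ⊕ 0xC = 0xB.
P[4]: D(K, 0xE) = 0xD; 0xD ⊕ 0x4 = 0x9.
P[5]: D(K, 0xA) = 0x9; 0x9 ⊕ 0xE = 0x7.

P[1] = 0x8, P[2] = 0xA, P[3] = 0xB, P[4] = 0x9, P[5] = 0x7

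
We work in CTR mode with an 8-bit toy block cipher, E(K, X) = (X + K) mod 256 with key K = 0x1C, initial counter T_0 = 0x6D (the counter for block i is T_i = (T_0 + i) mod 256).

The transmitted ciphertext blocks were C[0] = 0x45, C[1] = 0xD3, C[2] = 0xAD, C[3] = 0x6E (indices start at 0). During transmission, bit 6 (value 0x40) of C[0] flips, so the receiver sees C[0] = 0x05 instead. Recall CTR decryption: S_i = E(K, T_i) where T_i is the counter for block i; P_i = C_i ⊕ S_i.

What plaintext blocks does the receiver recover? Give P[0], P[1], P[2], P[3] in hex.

P[0] = 0x8C, P[1] = 0x59, P[2] = 0x26, P[3] = 0xE2

Only C[0] changed, to 0x05. In CTR, a change in C_i flips the same bit in P_i only; the keystream is unaffected. Decrypting the received ciphertext:
P[0]: T = 0x6D, S = E(K, T) = 0x89; 0x05 ⊕ 0x89 = 0x8C.
P[1]: T = 0x6E, S = E(K, T) = 0x8A; 0xD3 ⊕ 0x8A = 0x59.
P[2]: T = 0x6F, S = E(K, T) = 0x8B; 0xAD ⊕ 0x8B = 0x26.
P[3]: T = 0x70, S = E(K, T) = 0x8C; 0x6E ⊕ 0x8C = 0xE2.
Blocks that differ from the original plaintext: P[0].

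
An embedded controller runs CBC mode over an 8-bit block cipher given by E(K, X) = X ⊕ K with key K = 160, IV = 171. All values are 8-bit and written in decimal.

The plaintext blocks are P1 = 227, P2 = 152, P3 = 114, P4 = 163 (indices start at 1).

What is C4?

CBC encryption: C_i = E(K, P_i ⊕ C_{i−1}), with C_{0} = IV.
C1: P1 ⊕ 171 = 72; E(K, 72) = 232.
C2: P2 ⊕ 232 = 112; E(K, 112) = 208.
C3: P3 ⊕ 208 = 162; E(K, 162) = 2.
C4: P4 ⊕ 2 = 161; E(K, 161) = 1.

C4 = 1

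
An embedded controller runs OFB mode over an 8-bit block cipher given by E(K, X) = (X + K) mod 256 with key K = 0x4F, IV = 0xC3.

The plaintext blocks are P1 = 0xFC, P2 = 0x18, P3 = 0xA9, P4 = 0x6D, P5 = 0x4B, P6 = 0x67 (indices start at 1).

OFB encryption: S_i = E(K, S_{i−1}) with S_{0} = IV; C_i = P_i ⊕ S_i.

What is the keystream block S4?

0xFF

C1: S = E(K, 0xC3) = 0x12; 0xFC ⊕ 0x12 = 0xEE.
C2: S = E(K, 0x12) = 0x61; 0x18 ⊕ 0x61 = 0x79.
C3: S = E(K, 0x61) = 0xB0; 0xA9 ⊕ 0xB0 = 0x19.
C4: S = E(K, 0xB0) = 0xFF; 0x6D ⊕ 0xFF = 0x92.
So S4 = 0xFF.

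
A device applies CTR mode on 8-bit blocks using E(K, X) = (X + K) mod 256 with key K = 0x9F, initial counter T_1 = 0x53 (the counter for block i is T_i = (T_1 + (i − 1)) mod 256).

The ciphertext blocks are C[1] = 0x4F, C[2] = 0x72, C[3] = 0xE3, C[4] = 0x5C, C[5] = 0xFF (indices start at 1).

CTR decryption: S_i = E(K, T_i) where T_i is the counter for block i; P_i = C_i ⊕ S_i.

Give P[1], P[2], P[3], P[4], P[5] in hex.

P[1] = 0xBD, P[2] = 0x81, P[3] = 0x17, P[4] = 0xA9, P[5] = 0x09

P[1]: T = 0x53, S = E(K, T) = 0xF2; 0x4F ⊕ 0xF2 = 0xBD.
P[2]: T = 0x54, S = E(K, T) = 0xF3; 0x72 ⊕ 0xF3 = 0x81.
P[3]: T = 0x55, S = E(K, T) = 0xF4; 0xE3 ⊕ 0xF4 = 0x17.
P[4]: T = 0x56, S = E(K, T) = 0xF5; 0x5C ⊕ 0xF5 = 0xA9.
P[5]: T = 0x57, S = E(K, T) = 0xF6; 0xFF ⊕ 0xF6 = 0x09.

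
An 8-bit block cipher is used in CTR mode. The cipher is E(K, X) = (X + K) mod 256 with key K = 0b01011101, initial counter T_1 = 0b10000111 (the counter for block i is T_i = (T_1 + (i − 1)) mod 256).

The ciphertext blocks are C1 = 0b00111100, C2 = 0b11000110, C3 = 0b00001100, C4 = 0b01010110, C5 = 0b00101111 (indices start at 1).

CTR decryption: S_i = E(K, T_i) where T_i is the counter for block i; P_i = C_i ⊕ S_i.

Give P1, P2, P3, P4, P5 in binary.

P1: T = 0b10000111, S = E(K, T) = 0b11100100; 0b00111100 ⊕ 0b11100100 = 0b11011000.
P2: T = 0b10001000, S = E(K, T) = 0b11100101; 0b11000110 ⊕ 0b11100101 = 0b00100011.
P3: T = 0b10001001, S = E(K, T) = 0b11100110; 0b00001100 ⊕ 0b11100110 = 0b11101010.
P4: T = 0b10001010, S = E(K, T) = 0b11100111; 0b01010110 ⊕ 0b11100111 = 0b10110001.
P5: T = 0b10001011, S = E(K, T) = 0b11101000; 0b00101111 ⊕ 0b11101000 = 0b11000111.

P1 = 0b11011000, P2 = 0b00100011, P3 = 0b11101010, P4 = 0b10110001, P5 = 0b11000111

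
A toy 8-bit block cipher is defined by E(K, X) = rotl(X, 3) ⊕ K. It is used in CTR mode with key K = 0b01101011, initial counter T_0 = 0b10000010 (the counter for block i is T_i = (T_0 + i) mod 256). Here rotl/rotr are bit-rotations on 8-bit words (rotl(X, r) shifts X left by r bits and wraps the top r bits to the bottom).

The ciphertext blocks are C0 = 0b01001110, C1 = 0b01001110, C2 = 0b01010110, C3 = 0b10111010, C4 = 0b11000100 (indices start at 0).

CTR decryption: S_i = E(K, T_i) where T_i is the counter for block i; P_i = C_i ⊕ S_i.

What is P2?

P2 = 0b00011001

P2: T = 0b10000100, S = E(K, T) = 0b01001111; 0b01010110 ⊕ 0b01001111 = 0b00011001.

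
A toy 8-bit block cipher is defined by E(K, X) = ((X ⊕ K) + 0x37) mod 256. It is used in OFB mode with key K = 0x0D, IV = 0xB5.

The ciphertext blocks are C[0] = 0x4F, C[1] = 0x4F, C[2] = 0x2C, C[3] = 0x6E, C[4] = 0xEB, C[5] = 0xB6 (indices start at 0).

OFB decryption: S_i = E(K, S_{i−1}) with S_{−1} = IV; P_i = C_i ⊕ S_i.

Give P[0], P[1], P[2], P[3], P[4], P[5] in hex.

P[0] = 0xA0, P[1] = 0x56, P[2] = 0x67, P[3] = 0x13, P[4] = 0x4C, P[5] = 0x57

P[0]: S = E(K, 0xB5) = 0xEF; 0x4F ⊕ 0xEF = 0xA0.
P[1]: S = E(K, 0xEF) = 0x19; 0x4F ⊕ 0x19 = 0x56.
P[2]: S = E(K, 0x19) = 0x4B; 0x2C ⊕ 0x4B = 0x67.
P[3]: S = E(K, 0x4B) = 0x7D; 0x6E ⊕ 0x7D = 0x13.
P[4]: S = E(K, 0x7D) = 0xA7; 0xEB ⊕ 0xA7 = 0x4C.
P[5]: S = E(K, 0xA7) = 0xE1; 0xB6 ⊕ 0xE1 = 0x57.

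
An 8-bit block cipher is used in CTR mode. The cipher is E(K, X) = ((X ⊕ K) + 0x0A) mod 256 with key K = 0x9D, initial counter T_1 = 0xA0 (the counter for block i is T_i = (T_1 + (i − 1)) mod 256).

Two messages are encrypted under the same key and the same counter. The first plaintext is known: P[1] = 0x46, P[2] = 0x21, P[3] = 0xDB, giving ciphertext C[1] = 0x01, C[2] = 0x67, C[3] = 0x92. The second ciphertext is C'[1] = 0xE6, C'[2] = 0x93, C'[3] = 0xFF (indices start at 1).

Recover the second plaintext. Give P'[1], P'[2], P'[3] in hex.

In CTR with a reused counter, both messages share the same keystream S_i, so C_i ⊕ C'_i = P_i ⊕ P'_i and thus P'_i = P_i ⊕ C_i ⊕ C'_i.
P'[1]: 0x46 ⊕ 0x01 ⊕ 0xE6 = 0xA1.
P'[2]: 0x21 ⊕ 0x67 ⊕ 0x93 = 0xD5.
P'[3]: 0xDB ⊕ 0x92 ⊕ 0xFF = 0xB6.

P'[1] = 0xA1, P'[2] = 0xD5, P'[3] = 0xB6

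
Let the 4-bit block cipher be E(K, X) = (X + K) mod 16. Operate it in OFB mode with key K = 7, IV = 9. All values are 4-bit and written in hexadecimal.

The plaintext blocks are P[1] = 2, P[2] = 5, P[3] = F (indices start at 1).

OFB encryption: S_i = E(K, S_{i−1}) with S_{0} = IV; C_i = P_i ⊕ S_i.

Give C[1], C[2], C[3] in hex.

C[1] = 2, C[2] = 2, C[3] = 1

C[1]: S = E(K, 9) = 0; 2 ⊕ 0 = 2.
C[2]: S = E(K, 0) = 7; 5 ⊕ 7 = 2.
C[3]: S = E(K, 7) = E; F ⊕ E = 1.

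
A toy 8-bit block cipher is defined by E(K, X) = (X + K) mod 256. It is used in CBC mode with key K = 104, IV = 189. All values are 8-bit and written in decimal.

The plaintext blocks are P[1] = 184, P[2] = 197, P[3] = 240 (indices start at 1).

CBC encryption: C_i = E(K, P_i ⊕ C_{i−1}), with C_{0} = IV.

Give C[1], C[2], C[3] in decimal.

C[1] = 109, C[2] = 16, C[3] = 72

C[1]: P[1] ⊕ 189 = 5; E(K, 5) = 109.
C[2]: P[2] ⊕ 109 = 168; E(K, 168) = 16.
C[3]: P[3] ⊕ 16 = 224; E(K, 224) = 72.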